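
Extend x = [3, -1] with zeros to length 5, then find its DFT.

Original 2-point DFT: [2, 4]
Zero-padded 5-point DFT provides frequency interpolation.

DFT_5([x, 0, ...]) = [2, 2.6910+0.9511i, 3.8090+0.5878i, 3.8090-0.5878i, 2.6910-0.9511i]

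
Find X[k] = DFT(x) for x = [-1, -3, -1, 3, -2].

X[k] = Σ(n=0 to 4) x[n] · ω_5^(nk)
where ω_5 = e^(-2πi/5)

Computing each X[k]:
X[0] = -4
X[1] = -4.1631+3.3022i
X[2] = 3.6631-3.2164i
X[3] = 3.6631+3.2164i
X[4] = -4.1631-3.3022i

X = [-4, -4.1631+3.3022i, 3.6631-3.2164i, 3.6631+3.2164i, -4.1631-3.3022i]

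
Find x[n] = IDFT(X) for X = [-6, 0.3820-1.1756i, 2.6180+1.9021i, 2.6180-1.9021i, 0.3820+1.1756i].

x[n] = (1/5) Σ(k=0 to 4) X[k] · e^(2πikn/5)

Computing each x[n]:
x[0] = 0
x[1] = -2
x[2] = 0
x[3] = -2
x[4] = -2

x = [0, -2, 0, -2, -2]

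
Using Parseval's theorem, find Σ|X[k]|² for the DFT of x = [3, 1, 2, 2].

Parseval: Σ|x[n]|² = (1/N)Σ|X[k]|², so Σ|X[k]|² = N·Σ|x[n]|² = 4·18.0000

Σ|X[k]|² = N·Σ|x[n]|² = 4·18.0000 = 72.0000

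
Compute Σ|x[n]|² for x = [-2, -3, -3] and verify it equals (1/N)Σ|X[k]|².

Time domain:
Σ|x[n]|² = |-2|² + |-3|² + |-3|² = 22.0000

Frequency domain:
(1/3)Σ|X[k]|² = (1/3)(|-8|² + |1|² + |1|²) = (1/3)·66.0000 = 22.0000

Both sides agree, confirming Parseval's theorem.

Σ|x[n]|² = (1/N)Σ|X[k]|² = 22.0000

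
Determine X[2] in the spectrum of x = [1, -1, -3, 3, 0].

X[2] = Σ(n=0 to 4) x[n] · ω_5^(2n) where ω_5 = e^(-2πi/5)
= (1)·ω_5^0 + (-1)·ω_5^2 + (-3)·ω_5^4 + (3)·ω_5^6 + (0)·ω_5^8

X[2] = 1.8090-5.1186i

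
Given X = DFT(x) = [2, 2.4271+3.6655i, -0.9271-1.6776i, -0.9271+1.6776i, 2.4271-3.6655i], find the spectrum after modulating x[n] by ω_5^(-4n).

Modulation property: DFT(ω_5^(-4n)·x[n]) = X[(k-4) mod 5], so circularly shift X by 4 positions.

X[k-4] = [2.4271+3.6655i, -0.9271-1.6776i, -0.9271+1.6776i, 2.4271-3.6655i, 2]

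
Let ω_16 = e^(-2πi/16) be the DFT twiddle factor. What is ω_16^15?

ω_16^15 = e^(-2πi·15/16)
= cos(-2π·15/16) + i·sin(-2π·15/16)
= cos(-30π/16) + i·sin(-30π/16)

ω_16^15 = cos(-30π/16) + i·sin(-30π/16) = 0.9239+0.3827i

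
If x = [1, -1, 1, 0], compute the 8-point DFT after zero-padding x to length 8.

Original 4-point DFT: [1, 1i, 3, -1i]
Zero-padded 8-point DFT provides frequency interpolation.

DFT_8([x, 0, ...]) = [1, 0.2929-0.2929i, 1i, 1.7071+1.7071i, 3, 1.7071-1.7071i, -1i, 0.2929+0.2929i]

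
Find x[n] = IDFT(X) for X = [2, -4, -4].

x[n] = (1/3) Σ(k=0 to 2) X[k] · e^(2πikn/3)

Computing each x[n]:
x[0] = -2
x[1] = 2
x[2] = 2

x = [-2, 2, 2]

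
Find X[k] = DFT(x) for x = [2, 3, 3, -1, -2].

X[k] = Σ(n=0 to 4) x[n] · ω_5^(nk)
where ω_5 = e^(-2πi/5)

Computing each X[k]:
X[0] = 5
X[1] = 0.6910-7.1064i
X[2] = 1.8090+0.8653i
X[3] = 1.8090-0.8653i
X[4] = 0.6910+7.1064i

X = [5, 0.6910-7.1064i, 1.8090+0.8653i, 1.8090-0.8653i, 0.6910+7.1064i]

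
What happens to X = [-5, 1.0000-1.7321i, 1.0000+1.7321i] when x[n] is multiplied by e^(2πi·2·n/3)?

Modulation property: DFT(ω_3^(-2n)·x[n]) = X[(k-2) mod 3], so circularly shift X by 2 positions.

X[k-2] = [1.0000-1.7321i, 1.0000+1.7321i, -5]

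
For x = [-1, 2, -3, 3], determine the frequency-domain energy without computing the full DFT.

Parseval: Σ|x[n]|² = (1/N)Σ|X[k]|², so Σ|X[k]|² = N·Σ|x[n]|² = 4·23.0000

Σ|X[k]|² = N·Σ|x[n]|² = 4·23.0000 = 92.0000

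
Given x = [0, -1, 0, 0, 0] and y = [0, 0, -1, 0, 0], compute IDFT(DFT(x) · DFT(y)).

(x ⊛ y)[n] = Σ(m=0 to 4) x[m] · y[(n-m) mod 5]

Computing each output sample:
(x ⊛ y)[0] = 0
(x ⊛ y)[1] = 0
(x ⊛ y)[2] = 0
(x ⊛ y)[3] = 1
(x ⊛ y)[4] = 0

x ⊛ y = [0, 0, 0, 1, 0]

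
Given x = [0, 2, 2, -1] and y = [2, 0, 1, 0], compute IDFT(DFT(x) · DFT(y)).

(x ⊛ y)[n] = Σ(m=0 to 3) x[m] · y[(n-m) mod 4]

Computing each output sample:
(x ⊛ y)[0] = 2
(x ⊛ y)[1] = 3
(x ⊛ y)[2] = 4
(x ⊛ y)[3] = 0

x ⊛ y = [2, 3, 4, 0]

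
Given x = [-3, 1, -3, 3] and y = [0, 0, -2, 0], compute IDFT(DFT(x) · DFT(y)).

(x ⊛ y)[n] = Σ(m=0 to 3) x[m] · y[(n-m) mod 4]

Computing each output sample:
(x ⊛ y)[0] = 6
(x ⊛ y)[1] = -6
(x ⊛ y)[2] = 6
(x ⊛ y)[3] = -2

x ⊛ y = [6, -6, 6, -2]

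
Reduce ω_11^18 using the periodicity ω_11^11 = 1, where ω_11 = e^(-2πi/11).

Since ω_11^11 = 1, powers reduce modulo 11.
18 mod 11 = 7
So ω_11^18 = ω_11^7 = e^(-2πi·7/11)

ω_11^18 = ω_11^7 = -0.6549+0.7557i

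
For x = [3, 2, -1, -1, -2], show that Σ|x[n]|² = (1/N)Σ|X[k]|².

Time domain:
Σ|x[n]|² = |3|² + |2|² + |-1|² + |-1|² + |-2|² = 19.0000

Frequency domain:
(1/5)Σ|X[k]|² = (1/5)(|1|² + |4.6180-3.8042i|² + |2.3820-2.3511i|² + |2.3820+2.3511i|² + |4.6180+3.8042i|²) = (1/5)·95.0000 = 19.0000

Both sides agree, confirming Parseval's theorem.

Σ|x[n]|² = (1/N)Σ|X[k]|² = 19.0000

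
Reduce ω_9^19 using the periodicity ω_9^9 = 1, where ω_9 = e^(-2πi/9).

Since ω_9^9 = 1, powers reduce modulo 9.
19 mod 9 = 1
So ω_9^19 = ω_9^1 = e^(-2πi·1/9)

ω_9^19 = ω_9^1 = 0.7660-0.6428i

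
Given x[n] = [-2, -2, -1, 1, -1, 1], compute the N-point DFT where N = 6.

X[k] = Σ(n=0 to 5) x[n] · ω_6^(nk)
where ω_6 = e^(-2πi/6)

Computing each X[k]:
X[0] = -4
X[1] = -2.5000+2.5981i
X[2] = 0.5000+2.5981i
X[3] = -4
X[4] = 0.5000-2.5981i
X[5] = -2.5000-2.5981i

X = [-4, -2.5000+2.5981i, 0.5000+2.5981i, -4, 0.5000-2.5981i, -2.5000-2.5981i]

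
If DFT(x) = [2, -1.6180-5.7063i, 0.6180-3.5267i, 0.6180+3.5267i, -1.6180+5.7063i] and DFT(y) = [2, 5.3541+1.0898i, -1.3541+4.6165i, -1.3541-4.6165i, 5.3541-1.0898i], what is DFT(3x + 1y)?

By linearity: DFT(3x + 1y) = 3·DFT(x) + 1·DFT(y)
= 3·[2, -1.6180-5.7063i, 0.6180-3.5267i, 0.6180+3.5267i, -1.6180+5.7063i] + 1·[2, 5.3541+1.0898i, -1.3541+4.6165i, -1.3541-4.6165i, 5.3541-1.0898i]

Computing element-wise:
Z[0] = 3·(2) + 1·(2) = 8
Z[1] = 3·(-1.6180-5.7063i) + 1·(5.3541+1.0898i) = 0.5001-16.0291i
Z[2] = 3·(0.6180-3.5267i) + 1·(-1.3541+4.6165i) = 0.4999-5.9636i
Z[3] = 3·(0.6180+3.5267i) + 1·(-1.3541-4.6165i) = 0.4999+5.9636i
Z[4] = 3·(-1.6180+5.7063i) + 1·(5.3541-1.0898i) = 0.5001+16.0291i

DFT(3x + 1y) = 3·X + 1·Y = [8, 0.5001-16.0291i, 0.4999-5.9636i, 0.4999+5.9636i, 0.5001+16.0291i]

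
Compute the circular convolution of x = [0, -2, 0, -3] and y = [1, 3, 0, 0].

(x ⊛ y)[n] = Σ(m=0 to 3) x[m] · y[(n-m) mod 4]

Computing each output sample:
(x ⊛ y)[0] = -9
(x ⊛ y)[1] = -2
(x ⊛ y)[2] = -6
(x ⊛ y)[3] = -3

x ⊛ y = [-9, -2, -6, -3]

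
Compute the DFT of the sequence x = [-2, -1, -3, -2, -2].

X[k] = Σ(n=0 to 4) x[n] · ω_5^(nk)
where ω_5 = e^(-2πi/5)

Computing each X[k]:
X[0] = -10
X[1] = 1.1180-0.3633i
X[2] = -1.1180-1.5388i
X[3] = -1.1180+1.5388i
X[4] = 1.1180+0.3633i

X = [-10, 1.1180-0.3633i, -1.1180-1.5388i, -1.1180+1.5388i, 1.1180+0.3633i]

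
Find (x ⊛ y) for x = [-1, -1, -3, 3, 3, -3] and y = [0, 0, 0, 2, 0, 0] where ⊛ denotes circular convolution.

(x ⊛ y)[n] = Σ(m=0 to 5) x[m] · y[(n-m) mod 6]

Computing each output sample:
(x ⊛ y)[0] = 6
(x ⊛ y)[1] = 6
(x ⊛ y)[2] = -6
(x ⊛ y)[3] = -2
(x ⊛ y)[4] = -2
(x ⊛ y)[5] = -6

x ⊛ y = [6, 6, -6, -2, -2, -6]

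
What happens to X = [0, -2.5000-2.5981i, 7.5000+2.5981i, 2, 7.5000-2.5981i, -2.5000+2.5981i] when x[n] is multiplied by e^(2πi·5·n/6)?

Modulation property: DFT(ω_6^(-5n)·x[n]) = X[(k-5) mod 6], so circularly shift X by 5 positions.

X[k-5] = [-2.5000-2.5981i, 7.5000+2.5981i, 2, 7.5000-2.5981i, -2.5000+2.5981i, 0]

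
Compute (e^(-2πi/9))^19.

Since ω_9^9 = 1, powers reduce modulo 9.
19 mod 9 = 1
So ω_9^19 = ω_9^1 = e^(-2πi·1/9)

ω_9^19 = ω_9^1 = 0.7660-0.6428i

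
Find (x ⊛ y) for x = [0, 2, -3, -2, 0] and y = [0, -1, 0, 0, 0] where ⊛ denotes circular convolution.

(x ⊛ y)[n] = Σ(m=0 to 4) x[m] · y[(n-m) mod 5]

Computing each output sample:
(x ⊛ y)[0] = 0
(x ⊛ y)[1] = 0
(x ⊛ y)[2] = -2
(x ⊛ y)[3] = 3
(x ⊛ y)[4] = 2

x ⊛ y = [0, 0, -2, 3, 2]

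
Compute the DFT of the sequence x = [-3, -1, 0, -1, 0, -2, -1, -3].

X[k] = Σ(n=0 to 7) x[n] · ω_8^(nk)
where ω_8 = e^(-2πi/8)

Computing each X[k]:
X[0] = -11
X[1] = -3.7071-3.1213i
X[2] = -2-1i
X[3] = -2.2929-1.1213i
X[4] = 3
X[5] = -2.2929+1.1213i
X[6] = -2+1i
X[7] = -3.7071+3.1213i

X = [-11, -3.7071-3.1213i, -2-1i, -2.2929-1.1213i, 3, -2.2929+1.1213i, -2+1i, -3.7071+3.1213i]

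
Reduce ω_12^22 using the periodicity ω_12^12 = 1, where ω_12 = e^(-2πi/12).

Since ω_12^12 = 1, powers reduce modulo 12.
22 mod 12 = 10
So ω_12^22 = ω_12^10 = e^(-2πi·10/12)

ω_12^22 = ω_12^10 = 0.5000+0.8660i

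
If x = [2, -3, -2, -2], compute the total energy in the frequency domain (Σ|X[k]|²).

Parseval: Σ|x[n]|² = (1/N)Σ|X[k]|², so Σ|X[k]|² = N·Σ|x[n]|² = 4·21.0000

Σ|X[k]|² = N·Σ|x[n]|² = 4·21.0000 = 84.0000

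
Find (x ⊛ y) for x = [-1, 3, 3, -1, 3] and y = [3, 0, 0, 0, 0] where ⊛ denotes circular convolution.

(x ⊛ y)[n] = Σ(m=0 to 4) x[m] · y[(n-m) mod 5]

Computing each output sample:
(x ⊛ y)[0] = -3
(x ⊛ y)[1] = 9
(x ⊛ y)[2] = 9
(x ⊛ y)[3] = -3
(x ⊛ y)[4] = 9

x ⊛ y = [-3, 9, 9, -3, 9]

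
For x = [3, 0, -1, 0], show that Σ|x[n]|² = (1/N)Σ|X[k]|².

Time domain:
Σ|x[n]|² = |3|² + |0|² + |-1|² + |0|² = 10.0000

Frequency domain:
(1/4)Σ|X[k]|² = (1/4)(|2|² + |4|² + |2|² + |4|²) = (1/4)·40.0000 = 10.0000

Both sides agree, confirming Parseval's theorem.

Σ|x[n]|² = (1/N)Σ|X[k]|² = 10.0000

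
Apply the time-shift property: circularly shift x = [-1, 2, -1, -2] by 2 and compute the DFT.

Time shift by 2: X_shifted[k] = ω_4^(2k) · X[k]
Shifted x = [-1, -2, -1, 2]

DFT(x[n-2]) = [-2, 4i, -2, -4i]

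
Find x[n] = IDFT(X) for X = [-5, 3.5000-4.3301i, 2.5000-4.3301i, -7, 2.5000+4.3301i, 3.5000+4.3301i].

x[n] = (1/6) Σ(k=0 to 5) X[k] · e^(2πikn/6)

Computing each x[n]:
x[0] = 0
x[1] = 3
x[2] = -3
x[3] = 0
x[4] = -3
x[5] = -2

x = [0, 3, -3, 0, -3, -2]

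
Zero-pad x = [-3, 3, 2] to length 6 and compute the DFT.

Original 3-point DFT: [2, -5.5000-0.8660i, -5.5000+0.8660i]
Zero-padded 6-point DFT provides frequency interpolation.

DFT_6([x, 0, ...]) = [2, -2.5000-4.3301i, -5.5000-0.8660i, -4, -5.5000+0.8660i, -2.5000+4.3301i]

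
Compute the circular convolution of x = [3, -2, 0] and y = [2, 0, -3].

(x ⊛ y)[n] = Σ(m=0 to 2) x[m] · y[(n-m) mod 3]

Computing each output sample:
(x ⊛ y)[0] = 12
(x ⊛ y)[1] = -4
(x ⊛ y)[2] = -9

x ⊛ y = [12, -4, -9]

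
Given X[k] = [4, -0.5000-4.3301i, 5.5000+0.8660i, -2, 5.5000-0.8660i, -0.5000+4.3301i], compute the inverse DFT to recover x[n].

x[n] = (1/6) Σ(k=0 to 5) X[k] · e^(2πikn/6)

Computing each x[n]:
x[0] = 2
x[1] = 1
x[2] = 1
x[3] = 3
x[4] = -2
x[5] = -1

x = [2, 1, 1, 3, -2, -1]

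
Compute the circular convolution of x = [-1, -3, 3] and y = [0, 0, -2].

(x ⊛ y)[n] = Σ(m=0 to 2) x[m] · y[(n-m) mod 3]

Computing each output sample:
(x ⊛ y)[0] = 6
(x ⊛ y)[1] = -6
(x ⊛ y)[2] = 2

x ⊛ y = [6, -6, 2]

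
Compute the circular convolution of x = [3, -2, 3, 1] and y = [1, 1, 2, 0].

(x ⊛ y)[n] = Σ(m=0 to 3) x[m] · y[(n-m) mod 4]

Computing each output sample:
(x ⊛ y)[0] = 10
(x ⊛ y)[1] = 3
(x ⊛ y)[2] = 7
(x ⊛ y)[3] = 0

x ⊛ y = [10, 3, 7, 0]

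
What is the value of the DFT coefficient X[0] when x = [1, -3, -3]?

X[0] = Σ(n=0 to 2) x[n] · ω_3^0 = Σ x[n]
= (1) + (-3) + (-3)

X[0] = -5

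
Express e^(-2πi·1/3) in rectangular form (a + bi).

ω_3^1 = e^(-2πi·1/3)
= cos(-2π·1/3) + i·sin(-2π·1/3)
= cos(-2π/3) + i·sin(-2π/3)

ω_3^1 = cos(-2π/3) + i·sin(-2π/3) = -0.5000-0.8660i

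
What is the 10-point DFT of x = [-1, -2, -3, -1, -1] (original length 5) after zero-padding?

Original 5-point DFT: [-8, 1.3090+2.1266i, 0.1910-1.3143i, 0.1910+1.3143i, 1.3090-2.1266i]
Zero-padded 10-point DFT provides frequency interpolation.

DFT_10([x, 0, ...]) = [-8, -2.4271+5.5676i, 1.3090+2.1266i, 0.9271+0.5020i, 0.1910-1.3143i, -2, 0.1910+1.3143i, 0.9271-0.5020i, 1.3090-2.1266i, -2.4271-5.5676i]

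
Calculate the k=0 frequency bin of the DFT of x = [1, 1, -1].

X[0] = Σ(n=0 to 2) x[n] · ω_3^0 = Σ x[n]
= (1) + (1) + (-1)

X[0] = 1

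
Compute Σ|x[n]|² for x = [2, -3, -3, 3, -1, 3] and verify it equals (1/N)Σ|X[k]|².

Time domain:
Σ|x[n]|² = |2|² + |-3|² + |-3|² + |3|² + |-1|² + |3|² = 41.0000

Frequency domain:
(1/6)Σ|X[k]|² = (1/6)(|1|² + |1.0000+6.9282i|² + |7.0000+3.4641i|² + |-5|² + |7.0000-3.4641i|² + |1.0000-6.9282i|²) = (1/6)·246.0000 = 41.0000

Both sides agree, confirming Parseval's theorem.

Σ|x[n]|² = (1/N)Σ|X[k]|² = 41.0000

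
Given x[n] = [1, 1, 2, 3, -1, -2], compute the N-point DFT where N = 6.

X[k] = Σ(n=0 to 5) x[n] · ω_6^(nk)
where ω_6 = e^(-2πi/6)

Computing each X[k]:
X[0] = 4
X[1] = -3.0000-5.1962i
X[2] = 4
X[3] = 0
X[4] = 4
X[5] = -3.0000+5.1962i

X = [4, -3.0000-5.1962i, 4, 0, 4, -3.0000+5.1962i]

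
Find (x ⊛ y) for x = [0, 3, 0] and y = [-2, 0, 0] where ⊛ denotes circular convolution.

(x ⊛ y)[n] = Σ(m=0 to 2) x[m] · y[(n-m) mod 3]

Computing each output sample:
(x ⊛ y)[0] = 0
(x ⊛ y)[1] = -6
(x ⊛ y)[2] = 0

x ⊛ y = [0, -6, 0]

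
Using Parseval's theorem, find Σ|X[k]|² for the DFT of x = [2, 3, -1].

Parseval: Σ|x[n]|² = (1/N)Σ|X[k]|², so Σ|X[k]|² = N·Σ|x[n]|² = 3·14.0000

Σ|X[k]|² = N·Σ|x[n]|² = 3·14.0000 = 42.0000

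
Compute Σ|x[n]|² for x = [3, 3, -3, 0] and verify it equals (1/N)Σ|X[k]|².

Time domain:
Σ|x[n]|² = |3|² + |3|² + |-3|² + |0|² = 27.0000

Frequency domain:
(1/4)Σ|X[k]|² = (1/4)(|3|² + |6-3i|² + |-3|² + |6+3i|²) = (1/4)·108.0000 = 27.0000

Both sides agree, confirming Parseval's theorem.

Σ|x[n]|² = (1/N)Σ|X[k]|² = 27.0000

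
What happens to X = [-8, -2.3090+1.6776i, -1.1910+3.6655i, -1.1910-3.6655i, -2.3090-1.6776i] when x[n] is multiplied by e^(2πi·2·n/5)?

Modulation property: DFT(ω_5^(-2n)·x[n]) = X[(k-2) mod 5], so circularly shift X by 2 positions.

X[k-2] = [-1.1910-3.6655i, -2.3090-1.6776i, -8, -2.3090+1.6776i, -1.1910+3.6655i]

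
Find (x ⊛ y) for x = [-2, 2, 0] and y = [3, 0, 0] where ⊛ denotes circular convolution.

(x ⊛ y)[n] = Σ(m=0 to 2) x[m] · y[(n-m) mod 3]

Computing each output sample:
(x ⊛ y)[0] = -6
(x ⊛ y)[1] = 6
(x ⊛ y)[2] = 0

x ⊛ y = [-6, 6, 0]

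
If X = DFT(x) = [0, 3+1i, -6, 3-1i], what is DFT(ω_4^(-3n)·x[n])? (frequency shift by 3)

Modulation property: DFT(ω_4^(-3n)·x[n]) = X[(k-3) mod 4], so circularly shift X by 3 positions.

X[k-3] = [3+1i, -6, 3-1i, 0]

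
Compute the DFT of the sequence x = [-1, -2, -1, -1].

X[k] = Σ(n=0 to 3) x[n] · ω_4^(nk)
where ω_4 = e^(-2πi/4)

Computing each X[k]:
X[0] = -5
X[1] = 1i
X[2] = 1
X[3] = -1i

X = [-5, 1i, 1, -1i]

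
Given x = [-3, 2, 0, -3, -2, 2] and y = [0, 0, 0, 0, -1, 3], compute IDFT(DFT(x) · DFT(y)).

(x ⊛ y)[n] = Σ(m=0 to 5) x[m] · y[(n-m) mod 6]

Computing each output sample:
(x ⊛ y)[0] = 6
(x ⊛ y)[1] = 3
(x ⊛ y)[2] = -7
(x ⊛ y)[3] = -8
(x ⊛ y)[4] = 9
(x ⊛ y)[5] = -11

x ⊛ y = [6, 3, -7, -8, 9, -11]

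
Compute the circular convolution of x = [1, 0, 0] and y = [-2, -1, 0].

(x ⊛ y)[n] = Σ(m=0 to 2) x[m] · y[(n-m) mod 3]

Computing each output sample:
(x ⊛ y)[0] = -2
(x ⊛ y)[1] = -1
(x ⊛ y)[2] = 0

x ⊛ y = [-2, -1, 0]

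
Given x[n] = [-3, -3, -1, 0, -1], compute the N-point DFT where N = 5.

X[k] = Σ(n=0 to 4) x[n] · ω_5^(nk)
where ω_5 = e^(-2πi/5)

Computing each X[k]:
X[0] = -8
X[1] = -3.4271+2.4899i
X[2] = -0.0729+0.2245i
X[3] = -0.0729-0.2245i
X[4] = -3.4271-2.4899i

X = [-8, -3.4271+2.4899i, -0.0729+0.2245i, -0.0729-0.2245i, -3.4271-2.4899i]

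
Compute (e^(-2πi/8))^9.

Since ω_8^8 = 1, powers reduce modulo 8.
9 mod 8 = 1
So ω_8^9 = ω_8^1 = e^(-2πi·1/8)

ω_8^9 = ω_8^1 = 0.7071-0.7071i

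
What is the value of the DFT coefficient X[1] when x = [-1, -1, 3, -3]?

X[1] = Σ(n=0 to 3) x[n] · ω_4^(1n) where ω_4 = e^(-2πi/4)
= (-1)·ω_4^0 + (-1)·ω_4^1 + (3)·ω_4^2 + (-3)·ω_4^3

X[1] = -4-2i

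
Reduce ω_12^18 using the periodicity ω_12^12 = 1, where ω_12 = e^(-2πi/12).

Since ω_12^12 = 1, powers reduce modulo 12.
18 mod 12 = 6
So ω_12^18 = ω_12^6 = e^(-2πi·6/12)

ω_12^18 = ω_12^6 = -1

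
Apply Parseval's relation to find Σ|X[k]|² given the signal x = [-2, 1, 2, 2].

Parseval: Σ|x[n]|² = (1/N)Σ|X[k]|², so Σ|X[k]|² = N·Σ|x[n]|² = 4·13.0000

Σ|X[k]|² = N·Σ|x[n]|² = 4·13.0000 = 52.0000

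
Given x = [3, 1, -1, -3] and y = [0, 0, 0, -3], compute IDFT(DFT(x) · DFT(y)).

(x ⊛ y)[n] = Σ(m=0 to 3) x[m] · y[(n-m) mod 4]

Computing each output sample:
(x ⊛ y)[0] = -3
(x ⊛ y)[1] = 3
(x ⊛ y)[2] = 9
(x ⊛ y)[3] = -9

x ⊛ y = [-3, 3, 9, -9]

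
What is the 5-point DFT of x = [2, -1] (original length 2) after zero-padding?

Original 2-point DFT: [1, 3]
Zero-padded 5-point DFT provides frequency interpolation.

DFT_5([x, 0, ...]) = [1, 1.6910+0.9511i, 2.8090+0.5878i, 2.8090-0.5878i, 1.6910-0.9511i]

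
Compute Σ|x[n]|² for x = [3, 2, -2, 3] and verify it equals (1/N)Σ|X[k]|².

Time domain:
Σ|x[n]|² = |3|² + |2|² + |-2|² + |3|² = 26.0000

Frequency domain:
(1/4)Σ|X[k]|² = (1/4)(|6|² + |5+1i|² + |-4|² + |5-1i|²) = (1/4)·104.0000 = 26.0000

Both sides agree, confirming Parseval's theorem.

Σ|x[n]|² = (1/N)Σ|X[k]|² = 26.0000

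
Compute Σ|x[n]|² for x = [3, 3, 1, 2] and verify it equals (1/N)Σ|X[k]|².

Time domain:
Σ|x[n]|² = |3|² + |3|² + |1|² + |2|² = 23.0000

Frequency domain:
(1/4)Σ|X[k]|² = (1/4)(|9|² + |2-1i|² + |-1|² + |2+1i|²) = (1/4)·92.0000 = 23.0000

Both sides agree, confirming Parseval's theorem.

Σ|x[n]|² = (1/N)Σ|X[k]|² = 23.0000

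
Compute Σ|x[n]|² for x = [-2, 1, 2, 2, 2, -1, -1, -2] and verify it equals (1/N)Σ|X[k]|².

Time domain:
Σ|x[n]|² = |-2|² + |1|² + |2|² + |2|² + |2|² + |-1|² + |-1|² + |-2|² = 23.0000

Frequency domain:
(1/8)Σ|X[k]|² = (1/8)(|1|² + |-5.4142-7.2426i|² + |-1|² + |-2.5858-1.2426i|² + |1|² + |-2.5858+1.2426i|² + |-1|² + |-5.4142+7.2426i|²) = (1/8)·184.0000 = 23.0000

Both sides agree, confirming Parseval's theorem.

Σ|x[n]|² = (1/N)Σ|X[k]|² = 23.0000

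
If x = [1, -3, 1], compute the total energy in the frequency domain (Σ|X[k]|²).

Parseval: Σ|x[n]|² = (1/N)Σ|X[k]|², so Σ|X[k]|² = N·Σ|x[n]|² = 3·11.0000

Σ|X[k]|² = N·Σ|x[n]|² = 3·11.0000 = 33.0000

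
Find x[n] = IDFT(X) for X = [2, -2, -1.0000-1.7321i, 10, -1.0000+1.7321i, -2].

x[n] = (1/6) Σ(k=0 to 5) X[k] · e^(2πikn/6)

Computing each x[n]:
x[0] = 1
x[1] = -1
x[2] = 2
x[3] = -1
x[4] = 3
x[5] = -2

x = [1, -1, 2, -1, 3, -2]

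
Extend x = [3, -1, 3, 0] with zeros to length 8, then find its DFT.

Original 4-point DFT: [5, 1i, 7, -1i]
Zero-padded 8-point DFT provides frequency interpolation.

DFT_8([x, 0, ...]) = [5, 2.2929-2.2929i, 1i, 3.7071+3.7071i, 7, 3.7071-3.7071i, -1i, 2.2929+2.2929i]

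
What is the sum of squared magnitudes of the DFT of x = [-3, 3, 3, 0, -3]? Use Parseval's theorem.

Parseval: Σ|x[n]|² = (1/N)Σ|X[k]|², so Σ|X[k]|² = N·Σ|x[n]|² = 5·36.0000

Σ|X[k]|² = N·Σ|x[n]|² = 5·36.0000 = 180.0000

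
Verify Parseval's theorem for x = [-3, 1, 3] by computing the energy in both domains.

Time domain:
Σ|x[n]|² = |-3|² + |1|² + |3|² = 19.0000

Frequency domain:
(1/3)Σ|X[k]|² = (1/3)(|1|² + |-5.0000+1.7321i|² + |-5.0000-1.7321i|²) = (1/3)·57.0000 = 19.0000

Both sides agree, confirming Parseval's theorem.

Σ|x[n]|² = (1/N)Σ|X[k]|² = 19.0000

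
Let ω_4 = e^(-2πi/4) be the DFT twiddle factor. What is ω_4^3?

ω_4^3 = e^(-2πi·3/4)
= cos(-2π·3/4) + i·sin(-2π·3/4)
= cos(-6π/4) + i·sin(-6π/4)

ω_4^3 = cos(-6π/4) + i·sin(-6π/4) = 1i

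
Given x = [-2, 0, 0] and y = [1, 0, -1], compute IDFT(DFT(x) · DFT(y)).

(x ⊛ y)[n] = Σ(m=0 to 2) x[m] · y[(n-m) mod 3]

Computing each output sample:
(x ⊛ y)[0] = -2
(x ⊛ y)[1] = 0
(x ⊛ y)[2] = 2

x ⊛ y = [-2, 0, 2]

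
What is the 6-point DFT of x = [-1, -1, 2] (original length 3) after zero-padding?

Original 3-point DFT: [0, -1.5000+2.5981i, -1.5000-2.5981i]
Zero-padded 6-point DFT provides frequency interpolation.

DFT_6([x, 0, ...]) = [0, -2.5000-0.8660i, -1.5000+2.5981i, 2, -1.5000-2.5981i, -2.5000+0.8660i]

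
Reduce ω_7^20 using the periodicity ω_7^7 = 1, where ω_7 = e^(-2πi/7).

Since ω_7^7 = 1, powers reduce modulo 7.
20 mod 7 = 6
So ω_7^20 = ω_7^6 = e^(-2πi·6/7)

ω_7^20 = ω_7^6 = 0.6235+0.7818i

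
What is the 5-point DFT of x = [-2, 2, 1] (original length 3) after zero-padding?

Original 3-point DFT: [1, -3.5000-0.8660i, -3.5000+0.8660i]
Zero-padded 5-point DFT provides frequency interpolation.

DFT_5([x, 0, ...]) = [1, -2.1910-2.4899i, -3.3090-0.2245i, -3.3090+0.2245i, -2.1910+2.4899i]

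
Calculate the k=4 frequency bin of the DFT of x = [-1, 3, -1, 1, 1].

X[4] = Σ(n=0 to 4) x[n] · ω_5^(4n) where ω_5 = e^(-2πi/5)
= (-1)·ω_5^0 + (3)·ω_5^4 + (-1)·ω_5^8 + (1)·ω_5^12 + (1)·ω_5^16

X[4] = 0.2361+0.7265i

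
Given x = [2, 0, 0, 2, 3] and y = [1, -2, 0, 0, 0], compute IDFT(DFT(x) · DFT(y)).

(x ⊛ y)[n] = Σ(m=0 to 4) x[m] · y[(n-m) mod 5]

Computing each output sample:
(x ⊛ y)[0] = -4
(x ⊛ y)[1] = -4
(x ⊛ y)[2] = 0
(x ⊛ y)[3] = 2
(x ⊛ y)[4] = -1

x ⊛ y = [-4, -4, 0, 2, -1]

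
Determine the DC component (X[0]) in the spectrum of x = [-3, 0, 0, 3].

X[0] = Σ(n=0 to 3) x[n] · ω_4^0 = Σ x[n]
= (-3) + (0) + (0) + (3)

X[0] = 0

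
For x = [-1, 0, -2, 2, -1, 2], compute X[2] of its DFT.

X[2] = Σ(n=0 to 5) x[n] · ω_6^(2n) where ω_6 = e^(-2πi/6)
= (-1)·ω_6^0 + (0)·ω_6^2 + (-2)·ω_6^4 + (2)·ω_6^6 + (-1)·ω_6^8 + (2)·ω_6^10

X[2] = 1.5000+0.8660i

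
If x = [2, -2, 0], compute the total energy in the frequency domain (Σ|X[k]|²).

Parseval: Σ|x[n]|² = (1/N)Σ|X[k]|², so Σ|X[k]|² = N·Σ|x[n]|² = 3·8.0000

Σ|X[k]|² = N·Σ|x[n]|² = 3·8.0000 = 24.0000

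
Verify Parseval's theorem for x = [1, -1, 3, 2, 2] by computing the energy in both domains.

Time domain:
Σ|x[n]|² = |1|² + |-1|² + |3|² + |2|² + |2|² = 19.0000

Frequency domain:
(1/5)Σ|X[k]|² = (1/5)(|7|² + |-2.7361+2.2654i|² + |1.7361+2.7144i|² + |1.7361-2.7144i|² + |-2.7361-2.2654i|²) = (1/5)·95.0000 = 19.0000

Both sides agree, confirming Parseval's theorem.

Σ|x[n]|² = (1/N)Σ|X[k]|² = 19.0000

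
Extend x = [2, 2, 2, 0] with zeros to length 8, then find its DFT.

Original 4-point DFT: [6, -2i, 2, 2i]
Zero-padded 8-point DFT provides frequency interpolation.

DFT_8([x, 0, ...]) = [6, 3.4142-3.4142i, -2i, 0.5858+0.5858i, 2, 0.5858-0.5858i, 2i, 3.4142+3.4142i]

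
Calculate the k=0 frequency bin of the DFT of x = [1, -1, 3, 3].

X[0] = Σ(n=0 to 3) x[n] · ω_4^0 = Σ x[n]
= (1) + (-1) + (3) + (3)

X[0] = 6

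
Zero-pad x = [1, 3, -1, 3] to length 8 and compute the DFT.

Original 4-point DFT: [6, 2, -6, 2]
Zero-padded 8-point DFT provides frequency interpolation.

DFT_8([x, 0, ...]) = [6, 1.0000-3.2426i, 2, 1.0000-5.2426i, -6, 1.0000+5.2426i, 2, 1.0000+3.2426i]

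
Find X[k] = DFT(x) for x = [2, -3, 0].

X[k] = Σ(n=0 to 2) x[n] · ω_3^(nk)
where ω_3 = e^(-2πi/3)

Computing each X[k]:
X[0] = -1
X[1] = 3.5000+2.5981i
X[2] = 3.5000-2.5981i

X = [-1, 3.5000+2.5981i, 3.5000-2.5981i]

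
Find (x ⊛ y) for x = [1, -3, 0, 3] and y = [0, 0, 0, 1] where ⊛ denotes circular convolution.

(x ⊛ y)[n] = Σ(m=0 to 3) x[m] · y[(n-m) mod 4]

Computing each output sample:
(x ⊛ y)[0] = -3
(x ⊛ y)[1] = 0
(x ⊛ y)[2] = 3
(x ⊛ y)[3] = 1

x ⊛ y = [-3, 0, 3, 1]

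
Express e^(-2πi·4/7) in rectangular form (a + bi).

ω_7^4 = e^(-2πi·4/7)
= cos(-2π·4/7) + i·sin(-2π·4/7)
= cos(-8π/7) + i·sin(-8π/7)

ω_7^4 = cos(-8π/7) + i·sin(-8π/7) = -0.9010+0.4339i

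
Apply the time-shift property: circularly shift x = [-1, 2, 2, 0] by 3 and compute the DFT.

Time shift by 3: X_shifted[k] = ω_4^(3k) · X[k]
Shifted x = [2, 2, 0, -1]

DFT(x[n-3]) = [3, 2-3i, 1, 2+3i]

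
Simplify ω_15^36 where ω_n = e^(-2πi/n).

Since ω_15^15 = 1, powers reduce modulo 15.
36 mod 15 = 6
So ω_15^36 = ω_15^6 = e^(-2πi·6/15)

ω_15^36 = ω_15^6 = -0.8090-0.5878i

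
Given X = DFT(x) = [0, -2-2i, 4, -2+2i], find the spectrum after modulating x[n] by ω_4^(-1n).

Modulation property: DFT(ω_4^(-1n)·x[n]) = X[(k-1) mod 4], so circularly shift X by 1 positions.

X[k-1] = [-2+2i, 0, -2-2i, 4]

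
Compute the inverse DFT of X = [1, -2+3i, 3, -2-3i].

x[n] = (1/4) Σ(k=0 to 3) X[k] · e^(2πikn/4)

Computing each x[n]:
x[0] = 0
x[1] = -2
x[2] = 2
x[3] = 1

x = [0, -2, 2, 1]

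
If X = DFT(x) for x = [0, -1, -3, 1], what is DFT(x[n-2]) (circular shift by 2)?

Time shift by 2: X_shifted[k] = ω_4^(2k) · X[k]
Shifted x = [-3, 1, 0, -1]

DFT(x[n-2]) = [-3, -3-2i, -3, -3+2i]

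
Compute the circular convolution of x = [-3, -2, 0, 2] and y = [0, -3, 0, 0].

(x ⊛ y)[n] = Σ(m=0 to 3) x[m] · y[(n-m) mod 4]

Computing each output sample:
(x ⊛ y)[0] = -6
(x ⊛ y)[1] = 9
(x ⊛ y)[2] = 6
(x ⊛ y)[3] = 0

x ⊛ y = [-6, 9, 6, 0]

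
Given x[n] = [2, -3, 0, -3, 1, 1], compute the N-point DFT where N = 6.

X[k] = Σ(n=0 to 5) x[n] · ω_6^(nk)
where ω_6 = e^(-2πi/6)

Computing each X[k]:
X[0] = -2
X[1] = 3.5000+4.3301i
X[2] = -0.5000+2.5981i
X[3] = 8
X[4] = -0.5000-2.5981i
X[5] = 3.5000-4.3301i

X = [-2, 3.5000+4.3301i, -0.5000+2.5981i, 8, -0.5000-2.5981i, 3.5000-4.3301i]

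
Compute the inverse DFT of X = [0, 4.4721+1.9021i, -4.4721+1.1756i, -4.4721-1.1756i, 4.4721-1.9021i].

x[n] = (1/5) Σ(k=0 to 4) X[k] · e^(2πikn/5)

Computing each x[n]:
x[0] = 0
x[1] = 1
x[2] = -2
x[3] = -2
x[4] = 3

x = [0, 1, -2, -2, 3]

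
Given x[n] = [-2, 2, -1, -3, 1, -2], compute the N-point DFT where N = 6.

X[k] = Σ(n=0 to 5) x[n] · ω_6^(nk)
where ω_6 = e^(-2πi/6)

Computing each X[k]:
X[0] = -5
X[1] = 1.0000-1.7321i
X[2] = -5.0000-5.1962i
X[3] = 1
X[4] = -5.0000+5.1962i
X[5] = 1.0000+1.7321i

X = [-5, 1.0000-1.7321i, -5.0000-5.1962i, 1, -5.0000+5.1962i, 1.0000+1.7321i]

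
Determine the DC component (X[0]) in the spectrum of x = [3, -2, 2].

X[0] = Σ(n=0 to 2) x[n] · ω_3^0 = Σ x[n]
= (3) + (-2) + (2)

X[0] = 3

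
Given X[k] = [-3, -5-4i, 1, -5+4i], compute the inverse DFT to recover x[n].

x[n] = (1/4) Σ(k=0 to 3) X[k] · e^(2πikn/4)

Computing each x[n]:
x[0] = -3
x[1] = 1
x[2] = 2
x[3] = -3

x = [-3, 1, 2, -3]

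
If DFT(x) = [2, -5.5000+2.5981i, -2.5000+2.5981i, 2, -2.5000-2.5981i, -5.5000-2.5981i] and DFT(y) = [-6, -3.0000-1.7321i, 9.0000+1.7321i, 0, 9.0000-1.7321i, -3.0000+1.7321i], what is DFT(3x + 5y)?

By linearity: DFT(3x + 5y) = 3·DFT(x) + 5·DFT(y)
= 3·[2, -5.5000+2.5981i, -2.5000+2.5981i, 2, -2.5000-2.5981i, -5.5000-2.5981i] + 5·[-6, -3.0000-1.7321i, 9.0000+1.7321i, 0, 9.0000-1.7321i, -3.0000+1.7321i]

Computing element-wise:
Z[0] = 3·(2) + 5·(-6) = -24
Z[1] = 3·(-5.5000+2.5981i) + 5·(-3.0000-1.7321i) = -31.5000-0.8662i
Z[2] = 3·(-2.5000+2.5981i) + 5·(9.0000+1.7321i) = 37.5000+16.4548i
Z[3] = 3·(2) + 5·(0) = 6
Z[4] = 3·(-2.5000-2.5981i) + 5·(9.0000-1.7321i) = 37.5000-16.4548i
Z[5] = 3·(-5.5000-2.5981i) + 5·(-3.0000+1.7321i) = -31.5000+0.8662i

DFT(3x + 5y) = 3·X + 5·Y = [-24, -31.5000-0.8662i, 37.5000+16.4548i, 6, 37.5000-16.4548i, -31.5000+0.8662i]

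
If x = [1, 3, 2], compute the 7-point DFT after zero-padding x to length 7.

Original 3-point DFT: [6, -1.5000-0.8660i, -1.5000+0.8660i]
Zero-padded 7-point DFT provides frequency interpolation.

DFT_7([x, 0, ...]) = [6, 2.4254-4.2954i, -1.4695-2.0570i, -0.4559+0.2620i, -0.4559-0.2620i, -1.4695+2.0570i, 2.4254+4.2954i]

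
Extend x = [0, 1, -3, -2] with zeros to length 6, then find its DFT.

Original 4-point DFT: [-4, 3-3i, -2, 3+3i]
Zero-padded 6-point DFT provides frequency interpolation.

DFT_6([x, 0, ...]) = [-4, 4.0000+1.7321i, -1.0000-3.4641i, -2, -1.0000+3.4641i, 4.0000-1.7321i]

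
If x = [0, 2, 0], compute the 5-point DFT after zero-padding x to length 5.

Original 3-point DFT: [2, -1.0000-1.7321i, -1.0000+1.7321i]
Zero-padded 5-point DFT provides frequency interpolation.

DFT_5([x, 0, ...]) = [2, 0.6180-1.9021i, -1.6180-1.1756i, -1.6180+1.1756i, 0.6180+1.9021i]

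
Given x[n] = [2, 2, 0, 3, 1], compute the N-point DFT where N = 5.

X[k] = Σ(n=0 to 4) x[n] · ω_5^(nk)
where ω_5 = e^(-2πi/5)

Computing each X[k]:
X[0] = 8
X[1] = 0.5000+0.8123i
X[2] = 0.5000-3.4410i
X[3] = 0.5000+3.4410i
X[4] = 0.5000-0.8123i

X = [8, 0.5000+0.8123i, 0.5000-3.4410i, 0.5000+3.4410i, 0.5000-0.8123i]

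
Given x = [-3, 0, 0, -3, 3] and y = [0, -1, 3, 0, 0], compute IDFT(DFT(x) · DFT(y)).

(x ⊛ y)[n] = Σ(m=0 to 4) x[m] · y[(n-m) mod 5]

Computing each output sample:
(x ⊛ y)[0] = -12
(x ⊛ y)[1] = 12
(x ⊛ y)[2] = -9
(x ⊛ y)[3] = 0
(x ⊛ y)[4] = 3

x ⊛ y = [-12, 12, -9, 0, 3]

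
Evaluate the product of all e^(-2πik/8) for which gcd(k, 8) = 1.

The primitive 8th roots of unity are ω_8^k for k coprime to 8: k ∈ {1, 3, 5, 7}
Their product equals the constant term of the cyclotomic polynomial Φ_8(x) up to sign.
For n ≥ 3, the product of all primitive nth roots of unity is 1. (For n=1 it is 1; for n=2 it is -1.)

1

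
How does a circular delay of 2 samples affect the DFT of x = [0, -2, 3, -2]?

Time shift by 2: X_shifted[k] = ω_4^(2k) · X[k]
Shifted x = [3, -2, 0, -2]

DFT(x[n-2]) = [-1, 3, 7, 3]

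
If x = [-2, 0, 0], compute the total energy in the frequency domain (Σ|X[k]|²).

Parseval: Σ|x[n]|² = (1/N)Σ|X[k]|², so Σ|X[k]|² = N·Σ|x[n]|² = 3·4.0000

Σ|X[k]|² = N·Σ|x[n]|² = 3·4.0000 = 12.0000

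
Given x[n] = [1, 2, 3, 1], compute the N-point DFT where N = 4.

X[k] = Σ(n=0 to 3) x[n] · ω_4^(nk)
where ω_4 = e^(-2πi/4)

Computing each X[k]:
X[0] = 7
X[1] = -2-1i
X[2] = 1
X[3] = -2+1i

X = [7, -2-1i, 1, -2+1i]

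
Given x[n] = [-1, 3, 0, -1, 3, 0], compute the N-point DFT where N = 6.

X[k] = Σ(n=0 to 5) x[n] · ω_6^(nk)
where ω_6 = e^(-2πi/6)

Computing each X[k]:
X[0] = 4
X[1] = 0
X[2] = -5.0000-5.1962i
X[3] = 0
X[4] = -5.0000+5.1962i
X[5] = 0

X = [4, 0, -5.0000-5.1962i, 0, -5.0000+5.1962i, 0]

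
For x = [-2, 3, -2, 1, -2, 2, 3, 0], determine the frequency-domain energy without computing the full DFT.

Parseval: Σ|x[n]|² = (1/N)Σ|X[k]|², so Σ|X[k]|² = N·Σ|x[n]|² = 8·35.0000

Σ|X[k]|² = N·Σ|x[n]|² = 8·35.0000 = 280.0000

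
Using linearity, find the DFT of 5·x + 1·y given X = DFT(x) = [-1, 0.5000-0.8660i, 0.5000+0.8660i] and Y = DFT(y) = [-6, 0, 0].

By linearity: DFT(5x + 1y) = 5·DFT(x) + 1·DFT(y)
= 5·[-1, 0.5000-0.8660i, 0.5000+0.8660i] + 1·[-6, 0, 0]

Computing element-wise:
Z[0] = 5·(-1) + 1·(-6) = -11
Z[1] = 5·(0.5000-0.8660i) + 1·(0) = 2.5000-4.3300i
Z[2] = 5·(0.5000+0.8660i) + 1·(0) = 2.5000+4.3300i

DFT(5x + 1y) = 5·X + 1·Y = [-11, 2.5000-4.3300i, 2.5000+4.3300i]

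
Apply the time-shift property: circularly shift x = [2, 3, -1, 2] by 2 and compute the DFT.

Time shift by 2: X_shifted[k] = ω_4^(2k) · X[k]
Shifted x = [-1, 2, 2, 3]

DFT(x[n-2]) = [6, -3+1i, -4, -3-1i]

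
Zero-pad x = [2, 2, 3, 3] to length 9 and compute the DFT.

Original 4-point DFT: [10, -1+1i, 0, -1-1i]
Zero-padded 9-point DFT provides frequency interpolation.

DFT_9([x, 0, ...]) = [10, 2.5530-6.8381i, -1.9718-0.3976i, 2.5000+0.8660i, 0.9187-1.3538i, 0.9187+1.3538i, 2.5000-0.8660i, -1.9718+0.3976i, 2.5530+6.8381i]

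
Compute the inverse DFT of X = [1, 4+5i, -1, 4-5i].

x[n] = (1/4) Σ(k=0 to 3) X[k] · e^(2πikn/4)

Computing each x[n]:
x[0] = 2
x[1] = -2
x[2] = -2
x[3] = 3

x = [2, -2, -2, 3]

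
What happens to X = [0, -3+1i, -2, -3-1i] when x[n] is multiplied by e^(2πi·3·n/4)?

Modulation property: DFT(ω_4^(-3n)·x[n]) = X[(k-3) mod 4], so circularly shift X by 3 positions.

X[k-3] = [-3+1i, -2, -3-1i, 0]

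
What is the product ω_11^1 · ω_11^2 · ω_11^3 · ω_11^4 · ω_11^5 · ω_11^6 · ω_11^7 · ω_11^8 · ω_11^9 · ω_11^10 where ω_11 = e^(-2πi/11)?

The primitive 11th roots of unity are ω_11^k for k coprime to 11: k ∈ {1, 2, 3, 4, 5, 6, 7, 8, 9, 10}
Their product equals the constant term of the cyclotomic polynomial Φ_11(x) up to sign.
For n ≥ 3, the product of all primitive nth roots of unity is 1. (For n=1 it is 1; for n=2 it is -1.)

1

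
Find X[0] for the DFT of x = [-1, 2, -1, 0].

X[0] = Σ(n=0 to 3) x[n] · ω_4^0 = Σ x[n]
= (-1) + (2) + (-1) + (0)

X[0] = 0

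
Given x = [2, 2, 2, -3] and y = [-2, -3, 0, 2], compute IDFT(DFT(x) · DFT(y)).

(x ⊛ y)[n] = Σ(m=0 to 3) x[m] · y[(n-m) mod 4]

Computing each output sample:
(x ⊛ y)[0] = 9
(x ⊛ y)[1] = -6
(x ⊛ y)[2] = -16
(x ⊛ y)[3] = 4

x ⊛ y = [9, -6, -16, 4]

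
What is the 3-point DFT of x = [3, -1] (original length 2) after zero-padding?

Original 2-point DFT: [2, 4]
Zero-padded 3-point DFT provides frequency interpolation.

DFT_3([x, 0, ...]) = [2, 3.5000+0.8660i, 3.5000-0.8660i]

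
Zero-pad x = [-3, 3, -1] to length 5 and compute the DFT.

Original 3-point DFT: [-1, -4.0000-3.4641i, -4.0000+3.4641i]
Zero-padded 5-point DFT provides frequency interpolation.

DFT_5([x, 0, ...]) = [-1, -1.2639-2.2654i, -5.7361-2.7144i, -5.7361+2.7144i, -1.2639+2.2654i]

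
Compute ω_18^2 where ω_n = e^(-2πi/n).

ω_18^2 = e^(-2πi·2/18)
= cos(-2π·2/18) + i·sin(-2π·2/18)
= cos(-4π/18) + i·sin(-4π/18)

ω_18^2 = cos(-4π/18) + i·sin(-4π/18) = 0.7660-0.6428i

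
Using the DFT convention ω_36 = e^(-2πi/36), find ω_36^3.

ω_36^3 = e^(-2πi·3/36)
= cos(-2π·3/36) + i·sin(-2π·3/36)
= cos(-6π/36) + i·sin(-6π/36)

ω_36^3 = cos(-6π/36) + i·sin(-6π/36) = 0.8660-0.5000i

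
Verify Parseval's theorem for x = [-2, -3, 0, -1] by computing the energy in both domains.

Time domain:
Σ|x[n]|² = |-2|² + |-3|² + |0|² + |-1|² = 14.0000

Frequency domain:
(1/4)Σ|X[k]|² = (1/4)(|-6|² + |-2+2i|² + |2|² + |-2-2i|²) = (1/4)·56.0000 = 14.0000

Both sides agree, confirming Parseval's theorem.

Σ|x[n]|² = (1/N)Σ|X[k]|² = 14.0000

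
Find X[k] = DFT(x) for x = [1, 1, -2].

X[k] = Σ(n=0 to 2) x[n] · ω_3^(nk)
where ω_3 = e^(-2πi/3)

Computing each X[k]:
X[0] = 0
X[1] = 1.5000-2.5981i
X[2] = 1.5000+2.5981i

X = [0, 1.5000-2.5981i, 1.5000+2.5981i]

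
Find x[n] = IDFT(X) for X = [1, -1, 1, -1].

x[n] = (1/4) Σ(k=0 to 3) X[k] · e^(2πikn/4)

Computing each x[n]:
x[0] = 0
x[1] = 0
x[2] = 1
x[3] = 0

x = [0, 0, 1, 0]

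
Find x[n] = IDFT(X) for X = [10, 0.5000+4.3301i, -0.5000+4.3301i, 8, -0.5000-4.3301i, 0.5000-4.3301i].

x[n] = (1/6) Σ(k=0 to 5) X[k] · e^(2πikn/6)

Computing each x[n]:
x[0] = 3
x[1] = -2
x[2] = 3
x[3] = 0
x[4] = 3
x[5] = 3

x = [3, -2, 3, 0, 3, 3]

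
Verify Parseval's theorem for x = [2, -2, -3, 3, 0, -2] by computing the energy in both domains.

Time domain:
Σ|x[n]|² = |2|² + |-2|² + |-3|² + |3|² + |0|² + |-2|² = 30.0000

Frequency domain:
(1/6)Σ|X[k]|² = (1/6)(|-2|² + |-1.5000+2.5981i|² + |8.5000-2.5981i|² + |0|² + |8.5000+2.5981i|² + |-1.5000-2.5981i|²) = (1/6)·180.0000 = 30.0000

Both sides agree, confirming Parseval's theorem.

Σ|x[n]|² = (1/N)Σ|X[k]|² = 30.0000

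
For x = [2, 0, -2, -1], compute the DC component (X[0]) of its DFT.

X[0] = Σ(n=0 to 3) x[n] · ω_4^0 = Σ x[n]
= (2) + (0) + (-2) + (-1)

X[0] = -1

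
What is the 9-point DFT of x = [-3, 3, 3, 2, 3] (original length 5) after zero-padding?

Original 5-point DFT: [8, -5.1910-0.5878i, -6.3090+0.9511i, -6.3090-0.9511i, -5.1910+0.5878i]
Zero-padded 9-point DFT provides frequency interpolation.

DFT_9([x, 0, ...]) = [8, -4.0000-7.6409i, -4.0000-0.3201i, -5.5000-2.5981i, -4.0000+2.1247i, -4.0000-2.1247i, -5.5000+2.5981i, -4.0000+0.3201i, -4.0000+7.6409i]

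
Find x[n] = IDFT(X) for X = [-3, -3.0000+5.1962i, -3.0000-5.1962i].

x[n] = (1/3) Σ(k=0 to 2) X[k] · e^(2πikn/3)

Computing each x[n]:
x[0] = -3
x[1] = -3
x[2] = 3

x = [-3, -3, 3]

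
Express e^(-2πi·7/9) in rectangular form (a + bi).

ω_9^7 = e^(-2πi·7/9)
= cos(-2π·7/9) + i·sin(-2π·7/9)
= cos(-14π/9) + i·sin(-14π/9)

ω_9^7 = cos(-14π/9) + i·sin(-14π/9) = 0.1736+0.9848i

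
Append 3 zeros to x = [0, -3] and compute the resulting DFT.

Original 2-point DFT: [-3, 3]
Zero-padded 5-point DFT provides frequency interpolation.

DFT_5([x, 0, ...]) = [-3, -0.9271+2.8532i, 2.4271+1.7634i, 2.4271-1.7634i, -0.9271-2.8532i]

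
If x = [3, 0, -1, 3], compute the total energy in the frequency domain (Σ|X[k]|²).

Parseval: Σ|x[n]|² = (1/N)Σ|X[k]|², so Σ|X[k]|² = N·Σ|x[n]|² = 4·19.0000

Σ|X[k]|² = N·Σ|x[n]|² = 4·19.0000 = 76.0000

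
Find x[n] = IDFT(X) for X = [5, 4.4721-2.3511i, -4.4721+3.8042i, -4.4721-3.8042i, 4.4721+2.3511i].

x[n] = (1/5) Σ(k=0 to 4) X[k] · e^(2πikn/5)

Computing each x[n]:
x[0] = 1
x[1] = 3
x[2] = 1
x[3] = -3
x[4] = 3

x = [1, 3, 1, -3, 3]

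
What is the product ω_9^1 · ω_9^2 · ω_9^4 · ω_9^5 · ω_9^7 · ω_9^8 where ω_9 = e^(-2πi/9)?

The primitive 9th roots of unity are ω_9^k for k coprime to 9: k ∈ {1, 2, 4, 5, 7, 8}
Their product equals the constant term of the cyclotomic polynomial Φ_9(x) up to sign.
For n ≥ 3, the product of all primitive nth roots of unity is 1. (For n=1 it is 1; for n=2 it is -1.)

1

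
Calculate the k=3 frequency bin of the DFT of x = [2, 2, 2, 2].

X[3] = Σ(n=0 to 3) x[n] · ω_4^(3n) where ω_4 = e^(-2πi/4)
= (2)·ω_4^0 + (2)·ω_4^3 + (2)·ω_4^6 + (2)·ω_4^9

X[3] = 0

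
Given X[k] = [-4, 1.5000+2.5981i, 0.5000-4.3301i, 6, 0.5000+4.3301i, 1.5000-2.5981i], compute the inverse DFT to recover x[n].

x[n] = (1/6) Σ(k=0 to 5) X[k] · e^(2πikn/6)

Computing each x[n]:
x[0] = 1
x[1] = -1
x[2] = -2
x[3] = -2
x[4] = 2
x[5] = -2

x = [1, -1, -2, -2, 2, -2]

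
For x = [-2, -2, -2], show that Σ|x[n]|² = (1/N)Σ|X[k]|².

Time domain:
Σ|x[n]|² = |-2|² + |-2|² + |-2|² = 12.0000

Frequency domain:
(1/3)Σ|X[k]|² = (1/3)(|-6|² + |0|² + |0|²) = (1/3)·36.0000 = 12.0000

Both sides agree, confirming Parseval's theorem.

Σ|x[n]|² = (1/N)Σ|X[k]|² = 12.0000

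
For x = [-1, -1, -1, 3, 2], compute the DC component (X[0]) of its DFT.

X[0] = Σ(n=0 to 4) x[n] · ω_5^0 = Σ x[n]
= (-1) + (-1) + (-1) + (3) + (2)

X[0] = 2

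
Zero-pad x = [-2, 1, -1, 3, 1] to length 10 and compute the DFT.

Original 5-point DFT: [2, -3.0000+2.3511i, -3.0000-3.8042i, -3.0000+3.8042i, -3.0000-2.3511i]
Zero-padded 10-point DFT provides frequency interpolation.

DFT_10([x, 0, ...]) = [2, -3.2361-3.0777i, -3.0000+2.3511i, 1.2361-0.7265i, -3.0000-3.8042i, -6, -3.0000+3.8042i, 1.2361+0.7265i, -3.0000-2.3511i, -3.2361+3.0777i]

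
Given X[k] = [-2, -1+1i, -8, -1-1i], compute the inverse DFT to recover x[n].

x[n] = (1/4) Σ(k=0 to 3) X[k] · e^(2πikn/4)

Computing each x[n]:
x[0] = -3
x[1] = 1
x[2] = -2
x[3] = 2

x = [-3, 1, -2, 2]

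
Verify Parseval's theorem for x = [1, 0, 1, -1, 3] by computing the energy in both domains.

Time domain:
Σ|x[n]|² = |1|² + |0|² + |1|² + |-1|² + |3|² = 12.0000

Frequency domain:
(1/5)Σ|X[k]|² = (1/5)(|4|² + |1.9271+1.6776i|² + |-1.4271+3.6655i|² + |-1.4271-3.6655i|² + |1.9271-1.6776i|²) = (1/5)·60.0000 = 12.0000

Both sides agree, confirming Parseval's theorem.

Σ|x[n]|² = (1/N)Σ|X[k]|² = 12.0000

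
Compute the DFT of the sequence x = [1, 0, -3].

X[k] = Σ(n=0 to 2) x[n] · ω_3^(nk)
where ω_3 = e^(-2πi/3)

Computing each X[k]:
X[0] = -2
X[1] = 2.5000-2.5981i
X[2] = 2.5000+2.5981i

X = [-2, 2.5000-2.5981i, 2.5000+2.5981i]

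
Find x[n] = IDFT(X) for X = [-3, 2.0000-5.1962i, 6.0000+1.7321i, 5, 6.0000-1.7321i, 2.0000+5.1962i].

x[n] = (1/6) Σ(k=0 to 5) X[k] · e^(2πikn/6)

Computing each x[n]:
x[0] = 3
x[1] = -1
x[2] = 1
x[3] = 0
x[4] = -3
x[5] = -3

x = [3, -1, 1, 0, -3, -3]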